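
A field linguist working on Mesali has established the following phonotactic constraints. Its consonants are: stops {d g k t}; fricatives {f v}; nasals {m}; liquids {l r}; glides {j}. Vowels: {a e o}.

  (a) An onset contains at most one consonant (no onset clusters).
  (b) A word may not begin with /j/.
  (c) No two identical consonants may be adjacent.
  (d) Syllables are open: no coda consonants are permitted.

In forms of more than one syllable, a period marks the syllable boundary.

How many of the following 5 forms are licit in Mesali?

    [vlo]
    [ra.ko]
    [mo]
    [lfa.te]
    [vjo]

[vlo] — violates constraint (a): syllable 1 onset /vl/ has 2 consonants (> 1) → illicit
[ra.ko] — σ1 onset /r/, coda /∅/ ok; σ2 onset /k/, coda /∅/ ok → licit
[mo] — σ1 onset /m/, coda /∅/ ok → licit
[lfa.te] — violates constraint (a): syllable 1 onset /lf/ has 2 consonants (> 1) → illicit
[vjo] — violates constraint (a): syllable 1 onset /vj/ has 2 consonants (> 1) → illicit
Licit: [ra.ko], [mo] → 2.

2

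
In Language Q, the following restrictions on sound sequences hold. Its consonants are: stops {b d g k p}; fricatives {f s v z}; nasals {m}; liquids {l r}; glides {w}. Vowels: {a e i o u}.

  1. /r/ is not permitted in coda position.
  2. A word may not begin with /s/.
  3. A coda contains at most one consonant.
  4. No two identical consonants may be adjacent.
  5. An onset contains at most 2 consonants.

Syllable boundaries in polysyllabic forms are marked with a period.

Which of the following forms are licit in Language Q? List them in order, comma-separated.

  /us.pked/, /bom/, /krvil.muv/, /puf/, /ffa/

/us.pked/ — σ1 onset /∅/, coda /s/ ok; σ2 onset /pk/ (2C), coda /d/ ok → licit
/bom/ — σ1 onset /b/, coda /m/ ok → licit
/krvil.muv/ — violates constraint 5: syllable 1 onset /krv/ has 3 consonants (> 2) → illicit
/puf/ — σ1 onset /p/, coda /f/ ok → licit
/ffa/ — violates constraint 4: adjacent identical consonants /ff/ → illicit

/us.pked/, /bom/, /puf/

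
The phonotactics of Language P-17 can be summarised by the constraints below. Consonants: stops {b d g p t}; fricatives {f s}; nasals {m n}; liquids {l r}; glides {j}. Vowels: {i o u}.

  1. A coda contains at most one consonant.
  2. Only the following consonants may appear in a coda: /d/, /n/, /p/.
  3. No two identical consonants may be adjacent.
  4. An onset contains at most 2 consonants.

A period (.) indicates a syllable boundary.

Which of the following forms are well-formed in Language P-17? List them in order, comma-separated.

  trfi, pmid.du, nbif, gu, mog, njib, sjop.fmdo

trfi — violates constraint 4: syllable 1 onset /trf/ has 3 consonants (> 2) → ill-formed
pmid.du — violates constraint 3: adjacent identical consonants /dd/ → ill-formed
nbif — violates constraint 2: syllable 1 coda contains /f/, which is not a licensed coda consonant → ill-formed
gu — σ1 onset /g/, coda /∅/ ok → well-formed
mog — violates constraint 2: syllable 1 coda contains /g/, which is not a licensed coda consonant → ill-formed
njib — violates constraint 2: syllable 1 coda contains /b/, which is not a licensed coda consonant → ill-formed
sjop.fmdo — violates constraint 4: syllable 2 onset /fmd/ has 3 consonants (> 2) → ill-formed

gu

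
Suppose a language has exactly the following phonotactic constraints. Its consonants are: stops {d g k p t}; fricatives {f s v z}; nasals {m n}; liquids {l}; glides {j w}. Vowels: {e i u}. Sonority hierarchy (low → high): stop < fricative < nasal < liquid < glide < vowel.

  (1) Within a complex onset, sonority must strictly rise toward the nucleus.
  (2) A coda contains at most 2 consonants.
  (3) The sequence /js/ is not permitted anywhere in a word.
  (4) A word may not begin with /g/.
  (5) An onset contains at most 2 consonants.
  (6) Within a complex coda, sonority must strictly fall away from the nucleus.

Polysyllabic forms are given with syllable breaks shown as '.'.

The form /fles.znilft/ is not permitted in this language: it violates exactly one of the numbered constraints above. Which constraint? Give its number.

2

/fles.znilft/: syllable 2 coda /lft/ has 3 consonants (> 2).
This is a violation of constraint 2: "A coda contains at most 2 consonants."
The remaining constraints (1, 3, 4, 5, 6) are satisfied.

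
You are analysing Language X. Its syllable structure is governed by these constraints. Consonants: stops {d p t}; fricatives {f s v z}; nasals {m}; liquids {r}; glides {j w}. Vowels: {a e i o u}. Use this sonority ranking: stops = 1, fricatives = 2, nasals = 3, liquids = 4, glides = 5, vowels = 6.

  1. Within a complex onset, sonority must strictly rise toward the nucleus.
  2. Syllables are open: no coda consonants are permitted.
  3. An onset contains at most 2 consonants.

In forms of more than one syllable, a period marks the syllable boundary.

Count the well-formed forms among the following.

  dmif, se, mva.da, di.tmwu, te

dmif — violates constraint 2: syllable 1 coda /f/ has 1 consonant (> 0) → ill-formed
se — σ1 onset /s/, coda /∅/ ok → well-formed
mva.da — violates constraint 1: syllable 1 onset /mv/: /m/ (nasal, 3) → /v/ (fricative, 2) does not rise → ill-formed
di.tmwu — violates constraint 3: syllable 2 onset /tmw/ has 3 consonants (> 2) → ill-formed
te — σ1 onset /t/, coda /∅/ ok → well-formed
Well-formed: se, te → 2.

2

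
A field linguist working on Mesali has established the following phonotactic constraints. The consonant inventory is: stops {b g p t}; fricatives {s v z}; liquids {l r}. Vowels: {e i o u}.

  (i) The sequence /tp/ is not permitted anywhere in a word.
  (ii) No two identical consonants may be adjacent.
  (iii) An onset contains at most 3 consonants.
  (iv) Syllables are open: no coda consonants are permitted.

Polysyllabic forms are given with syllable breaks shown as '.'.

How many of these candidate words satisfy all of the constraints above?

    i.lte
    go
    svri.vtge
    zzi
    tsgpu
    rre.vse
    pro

i.lte — σ1 onset /∅/, coda /∅/ ok; σ2 onset /lt/ (2C), coda /∅/ ok → phonotactically legal
go — σ1 onset /g/, coda /∅/ ok → phonotactically legal
svri.vtge — σ1 onset /svr/ (3C), coda /∅/ ok; σ2 onset /vtg/ (3C), coda /∅/ ok → phonotactically legal
zzi — violates constraint (ii): adjacent identical consonants /zz/ → phonotactically illegal
tsgpu — violates constraint (iii): syllable 1 onset /tsgp/ has 4 consonants (> 3) → phonotactically illegal
rre.vse — violates constraint (ii): adjacent identical consonants /rr/ → phonotactically illegal
pro — σ1 onset /pr/ (2C), coda /∅/ ok → phonotactically legal
Phonotactically legal: i.lte, go, svri.vtge, pro → 4.

4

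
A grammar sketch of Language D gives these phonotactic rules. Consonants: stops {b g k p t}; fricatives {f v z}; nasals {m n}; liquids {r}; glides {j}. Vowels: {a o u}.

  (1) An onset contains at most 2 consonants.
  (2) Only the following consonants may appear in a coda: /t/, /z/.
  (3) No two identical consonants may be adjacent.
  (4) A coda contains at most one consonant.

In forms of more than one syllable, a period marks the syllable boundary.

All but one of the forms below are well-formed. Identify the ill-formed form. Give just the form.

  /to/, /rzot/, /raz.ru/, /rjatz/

/rjatz/

/to/ — σ1 onset /t/, coda /∅/ ok → well-formed
/rzot/ — σ1 onset /rz/ (2C), coda /t/ ok → well-formed
/raz.ru/ — σ1 onset /r/, coda /z/ ok; σ2 onset /r/, coda /∅/ ok → well-formed
/rjatz/ — violates constraint 4: syllable 1 coda /tz/ has 2 consonants (> 1) → ill-formed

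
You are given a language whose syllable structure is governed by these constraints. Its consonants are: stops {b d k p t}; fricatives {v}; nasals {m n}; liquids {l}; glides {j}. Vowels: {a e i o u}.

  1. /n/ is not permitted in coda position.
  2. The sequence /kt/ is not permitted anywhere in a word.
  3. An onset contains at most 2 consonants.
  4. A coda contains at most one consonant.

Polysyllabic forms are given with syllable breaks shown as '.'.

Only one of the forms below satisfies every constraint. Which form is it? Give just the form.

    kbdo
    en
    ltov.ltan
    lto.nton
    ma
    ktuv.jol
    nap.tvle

kbdo — violates constraint 3: syllable 1 onset /kbd/ has 3 consonants (> 2) → not permitted
en — violates constraint 1: syllable 1 coda contains /n/ → not permitted
ltov.ltan — violates constraint 1: syllable 2 coda contains /n/ → not permitted
lto.nton — violates constraint 1: syllable 2 coda contains /n/ → not permitted
ma — σ1 onset /m/, coda /∅/ ok → permitted
ktuv.jol — violates constraint 2: contains banned sequence /kt/ → not permitted
nap.tvle — violates constraint 3: syllable 2 onset /tvl/ has 3 consonants (> 2) → not permitted

ma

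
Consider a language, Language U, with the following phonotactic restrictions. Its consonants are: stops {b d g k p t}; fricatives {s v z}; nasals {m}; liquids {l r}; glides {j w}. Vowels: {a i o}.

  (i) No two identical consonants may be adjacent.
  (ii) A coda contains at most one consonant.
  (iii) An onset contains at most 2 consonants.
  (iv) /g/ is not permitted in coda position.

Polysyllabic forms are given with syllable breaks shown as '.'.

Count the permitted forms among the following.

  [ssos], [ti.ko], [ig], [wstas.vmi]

[ssos] — violates constraint (i): adjacent identical consonants /ss/ → not permitted
[ti.ko] — σ1 onset /t/, coda /∅/ ok; σ2 onset /k/, coda /∅/ ok → permitted
[ig] — violates constraint (iv): syllable 1 coda contains /g/ → not permitted
[wstas.vmi] — violates constraint (iii): syllable 1 onset /wst/ has 3 consonants (> 2) → not permitted
Permitted: [ti.ko] → 1.

1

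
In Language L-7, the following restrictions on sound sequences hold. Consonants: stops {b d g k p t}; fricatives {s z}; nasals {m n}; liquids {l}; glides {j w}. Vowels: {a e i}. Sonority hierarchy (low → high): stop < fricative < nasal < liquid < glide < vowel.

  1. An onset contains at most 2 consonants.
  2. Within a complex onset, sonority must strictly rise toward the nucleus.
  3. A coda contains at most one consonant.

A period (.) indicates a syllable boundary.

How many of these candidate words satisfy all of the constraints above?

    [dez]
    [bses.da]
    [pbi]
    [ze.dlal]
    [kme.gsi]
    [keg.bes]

[dez] — σ1 onset /d/, coda /z/ ok → well-formed
[bses.da] — σ1 onset /bs/ (1→2 rises), coda /s/ ok; σ2 onset /d/, coda /∅/ ok → well-formed
[pbi] — violates constraint 2: syllable 1 onset /pb/: /p/ (stop, 1) → /b/ (stop, 1) does not rise → ill-formed
[ze.dlal] — σ1 onset /z/, coda /∅/ ok; σ2 onset /dl/ (1→4 rises), coda /l/ ok → well-formed
[kme.gsi] — σ1 onset /km/ (1→3 rises), coda /∅/ ok; σ2 onset /gs/ (1→2 rises), coda /∅/ ok → well-formed
[keg.bes] — σ1 onset /k/, coda /g/ ok; σ2 onset /b/, coda /s/ ok → well-formed
Well-formed: [dez], [bses.da], [ze.dlal], [kme.gsi], [keg.bes] → 5.

5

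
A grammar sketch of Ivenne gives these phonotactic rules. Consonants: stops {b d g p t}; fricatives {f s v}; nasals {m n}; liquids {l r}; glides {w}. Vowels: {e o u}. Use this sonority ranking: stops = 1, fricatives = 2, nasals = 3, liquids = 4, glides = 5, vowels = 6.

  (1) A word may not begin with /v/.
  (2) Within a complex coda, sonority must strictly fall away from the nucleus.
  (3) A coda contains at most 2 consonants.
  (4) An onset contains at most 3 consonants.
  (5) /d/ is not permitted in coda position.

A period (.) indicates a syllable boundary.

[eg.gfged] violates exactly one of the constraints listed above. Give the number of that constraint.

5

[eg.gfged]: syllable 2 coda contains /d/.
This is a violation of constraint 5: "/d/ is not permitted in coda position."
The remaining constraints (1, 2, 3, 4) are satisfied.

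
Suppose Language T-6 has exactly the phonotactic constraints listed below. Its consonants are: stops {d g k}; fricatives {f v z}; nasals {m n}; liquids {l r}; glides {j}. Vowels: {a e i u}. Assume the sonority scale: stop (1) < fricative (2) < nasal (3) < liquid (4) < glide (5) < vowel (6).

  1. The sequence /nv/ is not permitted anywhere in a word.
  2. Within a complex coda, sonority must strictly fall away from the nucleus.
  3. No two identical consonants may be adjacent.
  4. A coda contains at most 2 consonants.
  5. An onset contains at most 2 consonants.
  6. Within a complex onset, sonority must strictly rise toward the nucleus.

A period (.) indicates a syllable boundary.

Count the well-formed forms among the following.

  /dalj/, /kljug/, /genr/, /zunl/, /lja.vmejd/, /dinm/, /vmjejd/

/dalj/ — violates constraint 2: syllable 1 coda /lj/: /l/ (liquid, 4) → /j/ (glide, 5) does not fall → ill-formed
/kljug/ — violates constraint 5: syllable 1 onset /klj/ has 3 consonants (> 2) → ill-formed
/genr/ — violates constraint 2: syllable 1 coda /nr/: /n/ (nasal, 3) → /r/ (liquid, 4) does not fall → ill-formed
/zunl/ — violates constraint 2: syllable 1 coda /nl/: /n/ (nasal, 3) → /l/ (liquid, 4) does not fall → ill-formed
/lja.vmejd/ — σ1 onset /lj/ (4→5 rises), coda /∅/ ok; σ2 onset /vm/ (2→3 rises), coda /jd/ (5→1 falls) ok → well-formed
/dinm/ — violates constraint 2: syllable 1 coda /nm/: /n/ (nasal, 3) → /m/ (nasal, 3) does not fall → ill-formed
/vmjejd/ — violates constraint 5: syllable 1 onset /vmj/ has 3 consonants (> 2) → ill-formed
Well-formed: /lja.vmejd/ → 1.

1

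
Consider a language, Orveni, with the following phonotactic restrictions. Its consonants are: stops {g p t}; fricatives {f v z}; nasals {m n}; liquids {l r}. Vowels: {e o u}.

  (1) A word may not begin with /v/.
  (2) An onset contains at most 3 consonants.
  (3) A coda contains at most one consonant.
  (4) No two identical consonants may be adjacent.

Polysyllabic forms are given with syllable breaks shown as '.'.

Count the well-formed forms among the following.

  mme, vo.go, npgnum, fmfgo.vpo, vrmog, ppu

mme — violates constraint 4: adjacent identical consonants /mm/ → ill-formed
vo.go — violates constraint 1: word begins with /v/ → ill-formed
npgnum — violates constraint 2: syllable 1 onset /npgn/ has 4 consonants (> 3) → ill-formed
fmfgo.vpo — violates constraint 2: syllable 1 onset /fmfg/ has 4 consonants (> 3) → ill-formed
vrmog — violates constraint 1: word begins with /v/ → ill-formed
ppu — violates constraint 4: adjacent identical consonants /pp/ → ill-formed
No form is well-formed → 0.

0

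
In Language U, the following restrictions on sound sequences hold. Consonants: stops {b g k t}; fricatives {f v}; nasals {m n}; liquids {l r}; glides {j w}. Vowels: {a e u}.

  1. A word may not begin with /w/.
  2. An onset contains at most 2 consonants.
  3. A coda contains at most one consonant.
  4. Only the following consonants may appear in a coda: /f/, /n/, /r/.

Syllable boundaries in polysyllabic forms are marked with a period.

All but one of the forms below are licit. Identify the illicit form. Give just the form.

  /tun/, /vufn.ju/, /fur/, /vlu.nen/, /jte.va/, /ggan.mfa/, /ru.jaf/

/tun/ — σ1 onset /t/, coda /n/ ok → licit
/vufn.ju/ — violates constraint 3: syllable 1 coda /fn/ has 2 consonants (> 1) → illicit
/fur/ — σ1 onset /f/, coda /r/ ok → licit
/vlu.nen/ — σ1 onset /vl/ (2C), coda /∅/ ok; σ2 onset /n/, coda /n/ ok → licit
/jte.va/ — σ1 onset /jt/ (2C), coda /∅/ ok; σ2 onset /v/, coda /∅/ ok → licit
/ggan.mfa/ — σ1 onset /gg/ (2C), coda /n/ ok; σ2 onset /mf/ (2C), coda /∅/ ok → licit
/ru.jaf/ — σ1 onset /r/, coda /∅/ ok; σ2 onset /j/, coda /f/ ok → licit

/vufn.ju/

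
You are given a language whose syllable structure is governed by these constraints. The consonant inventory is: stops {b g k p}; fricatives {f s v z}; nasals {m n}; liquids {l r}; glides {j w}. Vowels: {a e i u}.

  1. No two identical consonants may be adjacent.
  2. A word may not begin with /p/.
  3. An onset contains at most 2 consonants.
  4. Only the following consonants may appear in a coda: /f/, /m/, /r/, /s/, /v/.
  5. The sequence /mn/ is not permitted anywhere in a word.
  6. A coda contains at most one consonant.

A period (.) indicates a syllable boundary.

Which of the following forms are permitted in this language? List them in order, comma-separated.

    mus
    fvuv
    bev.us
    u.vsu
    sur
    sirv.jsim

mus — σ1 onset /m/, coda /s/ ok → permitted
fvuv — σ1 onset /fv/ (2C), coda /v/ ok → permitted
bev.us — σ1 onset /b/, coda /v/ ok; σ2 onset /∅/, coda /s/ ok → permitted
u.vsu — σ1 onset /∅/, coda /∅/ ok; σ2 onset /vs/ (2C), coda /∅/ ok → permitted
sur — σ1 onset /s/, coda /r/ ok → permitted
sirv.jsim — violates constraint 6: syllable 1 coda /rv/ has 2 consonants (> 1) → not permitted

mus, fvuv, bev.us, u.vsu, sur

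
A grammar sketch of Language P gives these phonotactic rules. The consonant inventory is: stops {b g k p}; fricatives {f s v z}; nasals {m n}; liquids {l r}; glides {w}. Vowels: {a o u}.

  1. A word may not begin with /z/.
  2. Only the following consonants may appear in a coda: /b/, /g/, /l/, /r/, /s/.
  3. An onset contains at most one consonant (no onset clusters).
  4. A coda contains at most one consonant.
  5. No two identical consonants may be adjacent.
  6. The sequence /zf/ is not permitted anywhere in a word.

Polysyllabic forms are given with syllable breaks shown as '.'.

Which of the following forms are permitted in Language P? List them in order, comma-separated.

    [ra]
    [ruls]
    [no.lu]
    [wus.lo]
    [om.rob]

[ra], [no.lu], [wus.lo]

[ra] — σ1 onset /r/, coda /∅/ ok → permitted
[ruls] — violates constraint 4: syllable 1 coda /ls/ has 2 consonants (> 1) → not permitted
[no.lu] — σ1 onset /n/, coda /∅/ ok; σ2 onset /l/, coda /∅/ ok → permitted
[wus.lo] — σ1 onset /w/, coda /s/ ok; σ2 onset /l/, coda /∅/ ok → permitted
[om.rob] — violates constraint 2: syllable 1 coda contains /m/, which is not a licensed coda consonant → not permitted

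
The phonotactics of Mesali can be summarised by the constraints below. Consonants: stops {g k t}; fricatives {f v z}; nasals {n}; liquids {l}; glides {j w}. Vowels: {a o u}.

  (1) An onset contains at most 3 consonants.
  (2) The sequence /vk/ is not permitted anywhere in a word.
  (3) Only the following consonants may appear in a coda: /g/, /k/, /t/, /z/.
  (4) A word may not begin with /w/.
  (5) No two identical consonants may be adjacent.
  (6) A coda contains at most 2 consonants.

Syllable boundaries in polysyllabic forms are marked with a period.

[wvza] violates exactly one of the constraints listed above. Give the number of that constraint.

[wvza]: word begins with /w/.
This is a violation of constraint 4: "A word may not begin with /w/."
The remaining constraints (1, 2, 3, 5, 6) are satisfied.

4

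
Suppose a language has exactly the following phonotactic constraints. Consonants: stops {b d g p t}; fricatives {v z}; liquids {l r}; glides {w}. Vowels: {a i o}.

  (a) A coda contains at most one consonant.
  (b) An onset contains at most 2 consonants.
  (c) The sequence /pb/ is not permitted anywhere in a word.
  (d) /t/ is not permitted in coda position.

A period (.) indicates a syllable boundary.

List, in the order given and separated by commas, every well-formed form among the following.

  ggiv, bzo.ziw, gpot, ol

ggiv, bzo.ziw, ol

ggiv — σ1 onset /gg/ (2C), coda /v/ ok → well-formed
bzo.ziw — σ1 onset /bz/ (2C), coda /∅/ ok; σ2 onset /z/, coda /w/ ok → well-formed
gpot — violates constraint (d): syllable 1 coda contains /t/ → ill-formed
ol — σ1 onset /∅/, coda /l/ ok → well-formed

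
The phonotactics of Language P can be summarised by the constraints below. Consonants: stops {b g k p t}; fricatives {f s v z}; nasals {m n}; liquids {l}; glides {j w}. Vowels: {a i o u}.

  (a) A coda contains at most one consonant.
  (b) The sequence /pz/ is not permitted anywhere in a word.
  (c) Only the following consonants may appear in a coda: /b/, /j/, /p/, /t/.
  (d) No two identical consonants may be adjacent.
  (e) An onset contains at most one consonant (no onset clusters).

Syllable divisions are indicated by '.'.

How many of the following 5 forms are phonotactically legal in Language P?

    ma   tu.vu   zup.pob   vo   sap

4

ma — σ1 onset /m/, coda /∅/ ok → phonotactically legal
tu.vu — σ1 onset /t/, coda /∅/ ok; σ2 onset /v/, coda /∅/ ok → phonotactically legal
zup.pob — violates constraint (d): adjacent identical consonants /pp/ → phonotactically illegal
vo — σ1 onset /v/, coda /∅/ ok → phonotactically legal
sap — σ1 onset /s/, coda /p/ ok → phonotactically legal
Phonotactically legal: ma, tu.vu, vo, sap → 4.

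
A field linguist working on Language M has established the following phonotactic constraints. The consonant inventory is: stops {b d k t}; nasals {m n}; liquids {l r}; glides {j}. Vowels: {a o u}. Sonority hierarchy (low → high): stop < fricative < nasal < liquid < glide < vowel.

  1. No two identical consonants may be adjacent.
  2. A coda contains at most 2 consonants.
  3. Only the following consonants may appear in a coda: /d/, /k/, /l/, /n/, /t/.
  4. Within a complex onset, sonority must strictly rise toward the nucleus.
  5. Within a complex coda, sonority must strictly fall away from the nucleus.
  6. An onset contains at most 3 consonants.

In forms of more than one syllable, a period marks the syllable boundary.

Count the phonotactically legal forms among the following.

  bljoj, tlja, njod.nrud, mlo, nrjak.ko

3

bljoj — violates constraint 3: syllable 1 coda contains /j/, which is not a licensed coda consonant → phonotactically illegal
tlja — σ1 onset /tlj/ (1→4→5 rises), coda /∅/ ok → phonotactically legal
njod.nrud — σ1 onset /nj/ (3→5 rises), coda /d/ ok; σ2 onset /nr/ (3→4 rises), coda /d/ ok → phonotactically legal
mlo — σ1 onset /ml/ (3→4 rises), coda /∅/ ok → phonotactically legal
nrjak.ko — violates constraint 1: adjacent identical consonants /kk/ → phonotactically illegal
Phonotactically legal: tlja, njod.nrud, mlo → 3.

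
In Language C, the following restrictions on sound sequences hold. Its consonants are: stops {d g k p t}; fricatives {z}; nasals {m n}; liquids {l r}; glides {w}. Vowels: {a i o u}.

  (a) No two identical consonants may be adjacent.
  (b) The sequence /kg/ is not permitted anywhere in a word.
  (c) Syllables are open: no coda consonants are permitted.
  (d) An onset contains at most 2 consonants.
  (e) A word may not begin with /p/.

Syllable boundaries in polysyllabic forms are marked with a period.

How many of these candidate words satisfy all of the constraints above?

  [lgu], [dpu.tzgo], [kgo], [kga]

[lgu] — σ1 onset /lg/ (2C), coda /∅/ ok → phonotactically legal
[dpu.tzgo] — violates constraint (d): syllable 2 onset /tzg/ has 3 consonants (> 2) → phonotactically illegal
[kgo] — violates constraint (b): contains banned sequence /kg/ → phonotactically illegal
[kga] — violates constraint (b): contains banned sequence /kg/ → phonotactically illegal
Phonotactically legal: [lgu] → 1.

1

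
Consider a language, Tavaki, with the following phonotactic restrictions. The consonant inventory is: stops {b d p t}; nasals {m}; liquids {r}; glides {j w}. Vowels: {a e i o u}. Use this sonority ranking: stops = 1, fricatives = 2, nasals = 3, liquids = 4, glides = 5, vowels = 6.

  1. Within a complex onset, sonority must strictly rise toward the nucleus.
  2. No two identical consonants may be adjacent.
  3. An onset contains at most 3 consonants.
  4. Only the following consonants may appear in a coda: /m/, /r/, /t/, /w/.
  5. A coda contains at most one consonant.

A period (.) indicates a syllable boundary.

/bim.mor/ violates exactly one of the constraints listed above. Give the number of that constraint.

/bim.mor/: adjacent identical consonants /mm/.
This is a violation of constraint 2: "No two identical consonants may be adjacent."
The remaining constraints (1, 3, 4, 5) are satisfied.

2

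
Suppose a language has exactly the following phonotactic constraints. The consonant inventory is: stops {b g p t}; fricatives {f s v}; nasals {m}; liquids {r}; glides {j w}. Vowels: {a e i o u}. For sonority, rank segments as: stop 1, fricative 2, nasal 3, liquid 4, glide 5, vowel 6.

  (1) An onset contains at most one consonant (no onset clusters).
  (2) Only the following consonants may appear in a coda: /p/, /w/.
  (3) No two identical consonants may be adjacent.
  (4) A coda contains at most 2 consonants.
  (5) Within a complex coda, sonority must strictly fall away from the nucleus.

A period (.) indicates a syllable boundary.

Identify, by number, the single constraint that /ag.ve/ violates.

2

/ag.ve/: syllable 1 coda contains /g/, which is not a licensed coda consonant.
This is a violation of constraint 2: "Only the following consonants may appear in a coda: /p/, /w/."
The remaining constraints (1, 3, 4, 5) are satisfied.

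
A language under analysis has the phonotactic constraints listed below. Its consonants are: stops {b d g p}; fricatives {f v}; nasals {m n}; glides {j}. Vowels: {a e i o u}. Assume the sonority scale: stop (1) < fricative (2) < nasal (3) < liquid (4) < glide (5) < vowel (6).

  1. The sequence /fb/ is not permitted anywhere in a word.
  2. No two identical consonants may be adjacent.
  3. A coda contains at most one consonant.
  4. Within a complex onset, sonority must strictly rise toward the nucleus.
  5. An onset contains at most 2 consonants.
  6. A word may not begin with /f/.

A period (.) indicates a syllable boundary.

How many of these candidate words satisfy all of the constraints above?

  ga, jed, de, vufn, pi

ga — σ1 onset /g/, coda /∅/ ok → phonotactically legal
jed — σ1 onset /j/, coda /d/ ok → phonotactically legal
de — σ1 onset /d/, coda /∅/ ok → phonotactically legal
vufn — violates constraint 3: syllable 1 coda /fn/ has 2 consonants (> 1) → phonotactically illegal
pi — σ1 onset /p/, coda /∅/ ok → phonotactically legal
Phonotactically legal: ga, jed, de, pi → 4.

4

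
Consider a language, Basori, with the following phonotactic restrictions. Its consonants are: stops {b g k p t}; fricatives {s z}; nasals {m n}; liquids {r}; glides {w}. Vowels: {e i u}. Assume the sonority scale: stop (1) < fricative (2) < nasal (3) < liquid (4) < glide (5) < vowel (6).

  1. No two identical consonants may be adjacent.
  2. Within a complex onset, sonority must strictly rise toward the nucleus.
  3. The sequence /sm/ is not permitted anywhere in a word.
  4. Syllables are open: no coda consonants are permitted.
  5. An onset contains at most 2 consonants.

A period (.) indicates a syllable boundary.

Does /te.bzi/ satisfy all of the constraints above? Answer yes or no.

/te.bzi/ — σ1 onset /t/, coda /∅/ ok; σ2 onset /bz/ (1→2 rises), coda /∅/ ok → phonotactically legal

yes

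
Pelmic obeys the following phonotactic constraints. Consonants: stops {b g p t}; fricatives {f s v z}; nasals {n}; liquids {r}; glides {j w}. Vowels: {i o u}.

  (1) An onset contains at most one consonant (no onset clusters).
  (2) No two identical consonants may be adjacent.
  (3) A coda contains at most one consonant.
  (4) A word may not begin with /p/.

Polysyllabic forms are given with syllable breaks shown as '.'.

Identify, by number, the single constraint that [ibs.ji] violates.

[ibs.ji]: syllable 1 coda /bs/ has 2 consonants (> 1).
This is a violation of constraint 3: "A coda contains at most one consonant."
The remaining constraints (1, 2, 4) are satisfied.

3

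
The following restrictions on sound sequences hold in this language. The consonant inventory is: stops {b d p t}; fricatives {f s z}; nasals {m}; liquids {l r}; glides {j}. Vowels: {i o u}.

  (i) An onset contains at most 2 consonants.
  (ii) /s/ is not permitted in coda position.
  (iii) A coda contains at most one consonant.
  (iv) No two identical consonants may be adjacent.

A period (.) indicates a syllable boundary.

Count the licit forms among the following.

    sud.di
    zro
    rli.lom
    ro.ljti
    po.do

3

sud.di — violates constraint (iv): adjacent identical consonants /dd/ → illicit
zro — σ1 onset /zr/ (2C), coda /∅/ ok → licit
rli.lom — σ1 onset /rl/ (2C), coda /∅/ ok; σ2 onset /l/, coda /m/ ok → licit
ro.ljti — violates constraint (i): syllable 2 onset /ljt/ has 3 consonants (> 2) → illicit
po.do — σ1 onset /p/, coda /∅/ ok; σ2 onset /d/, coda /∅/ ok → licit
Licit: zro, rli.lom, po.do → 3.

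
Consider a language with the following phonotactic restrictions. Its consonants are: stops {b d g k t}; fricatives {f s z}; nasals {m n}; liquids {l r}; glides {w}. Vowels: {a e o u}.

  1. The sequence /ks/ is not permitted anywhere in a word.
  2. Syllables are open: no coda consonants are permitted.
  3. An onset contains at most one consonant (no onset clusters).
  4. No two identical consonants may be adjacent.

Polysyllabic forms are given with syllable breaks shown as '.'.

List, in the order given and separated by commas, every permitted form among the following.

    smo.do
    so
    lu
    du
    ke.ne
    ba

so, lu, du, ke.ne, ba

smo.do — violates constraint 3: syllable 1 onset /sm/ has 2 consonants (> 1) → not permitted
so — σ1 onset /s/, coda /∅/ ok → permitted
lu — σ1 onset /l/, coda /∅/ ok → permitted
du — σ1 onset /d/, coda /∅/ ok → permitted
ke.ne — σ1 onset /k/, coda /∅/ ok; σ2 onset /n/, coda /∅/ ok → permitted
ba — σ1 onset /b/, coda /∅/ ok → permitted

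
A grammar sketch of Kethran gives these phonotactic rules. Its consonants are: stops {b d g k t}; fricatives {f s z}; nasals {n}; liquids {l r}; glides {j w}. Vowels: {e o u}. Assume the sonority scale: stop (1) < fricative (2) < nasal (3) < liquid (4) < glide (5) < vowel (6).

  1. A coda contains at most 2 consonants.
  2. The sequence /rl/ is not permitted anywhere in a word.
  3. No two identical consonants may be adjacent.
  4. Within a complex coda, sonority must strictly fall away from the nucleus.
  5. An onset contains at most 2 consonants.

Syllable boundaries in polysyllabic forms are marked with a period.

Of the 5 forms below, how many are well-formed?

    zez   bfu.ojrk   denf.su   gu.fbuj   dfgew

3

zez — σ1 onset /z/, coda /z/ ok → well-formed
bfu.ojrk — violates constraint 1: syllable 2 coda /jrk/ has 3 consonants (> 2) → ill-formed
denf.su — σ1 onset /d/, coda /nf/ (3→2 falls) ok; σ2 onset /s/, coda /∅/ ok → well-formed
gu.fbuj — σ1 onset /g/, coda /∅/ ok; σ2 onset /fb/ (2C), coda /j/ ok → well-formed
dfgew — violates constraint 5: syllable 1 onset /dfg/ has 3 consonants (> 2) → ill-formed
Well-formed: zez, denf.su, gu.fbuj → 3.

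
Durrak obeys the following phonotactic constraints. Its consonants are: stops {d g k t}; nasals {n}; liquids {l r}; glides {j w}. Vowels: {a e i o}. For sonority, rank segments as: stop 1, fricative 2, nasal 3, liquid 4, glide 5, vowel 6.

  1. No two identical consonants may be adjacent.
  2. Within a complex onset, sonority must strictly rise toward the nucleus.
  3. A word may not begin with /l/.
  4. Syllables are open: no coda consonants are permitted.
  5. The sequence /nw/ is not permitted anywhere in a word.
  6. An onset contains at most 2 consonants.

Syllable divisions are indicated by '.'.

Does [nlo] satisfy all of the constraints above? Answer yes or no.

yes

[nlo] — σ1 onset /nl/ (3→4 rises), coda /∅/ ok → well-formed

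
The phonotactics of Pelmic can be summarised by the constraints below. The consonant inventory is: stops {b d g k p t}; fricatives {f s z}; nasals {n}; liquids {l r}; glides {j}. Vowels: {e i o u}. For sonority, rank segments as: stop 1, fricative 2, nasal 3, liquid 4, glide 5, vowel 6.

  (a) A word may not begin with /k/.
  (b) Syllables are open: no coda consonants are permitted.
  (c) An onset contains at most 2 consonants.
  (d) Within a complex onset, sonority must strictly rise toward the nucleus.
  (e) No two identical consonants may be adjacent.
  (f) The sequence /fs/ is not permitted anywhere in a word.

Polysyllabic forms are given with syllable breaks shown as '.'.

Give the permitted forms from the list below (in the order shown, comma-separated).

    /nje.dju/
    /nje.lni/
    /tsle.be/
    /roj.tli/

/nje.dju/ — σ1 onset /nj/ (3→5 rises), coda /∅/ ok; σ2 onset /dj/ (1→5 rises), coda /∅/ ok → permitted
/nje.lni/ — violates constraint (d): syllable 2 onset /ln/: /l/ (liquid, 4) → /n/ (nasal, 3) does not rise → not permitted
/tsle.be/ — violates constraint (c): syllable 1 onset /tsl/ has 3 consonants (> 2) → not permitted
/roj.tli/ — violates constraint (b): syllable 1 coda /j/ has 1 consonant (> 0) → not permitted

/nje.dju/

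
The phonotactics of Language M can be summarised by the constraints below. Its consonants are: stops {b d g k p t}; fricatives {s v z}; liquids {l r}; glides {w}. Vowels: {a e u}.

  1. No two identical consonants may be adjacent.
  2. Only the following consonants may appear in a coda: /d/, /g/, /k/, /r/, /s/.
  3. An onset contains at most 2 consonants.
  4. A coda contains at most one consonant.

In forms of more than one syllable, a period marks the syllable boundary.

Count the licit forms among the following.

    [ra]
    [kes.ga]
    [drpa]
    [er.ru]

2

[ra] — σ1 onset /r/, coda /∅/ ok → licit
[kes.ga] — σ1 onset /k/, coda /s/ ok; σ2 onset /g/, coda /∅/ ok → licit
[drpa] — violates constraint 3: syllable 1 onset /drp/ has 3 consonants (> 2) → illicit
[er.ru] — violates constraint 1: adjacent identical consonants /rr/ → illicit
Licit: [ra], [kes.ga] → 2.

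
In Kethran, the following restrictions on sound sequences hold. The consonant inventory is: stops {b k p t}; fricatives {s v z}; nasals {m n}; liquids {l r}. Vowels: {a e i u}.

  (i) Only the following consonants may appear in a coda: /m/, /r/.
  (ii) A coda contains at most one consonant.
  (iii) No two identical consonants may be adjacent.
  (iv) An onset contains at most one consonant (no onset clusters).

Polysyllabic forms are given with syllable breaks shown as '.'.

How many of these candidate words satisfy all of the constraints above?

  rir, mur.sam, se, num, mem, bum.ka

rir — σ1 onset /r/, coda /r/ ok → licit
mur.sam — σ1 onset /m/, coda /r/ ok; σ2 onset /s/, coda /m/ ok → licit
se — σ1 onset /s/, coda /∅/ ok → licit
num — σ1 onset /n/, coda /m/ ok → licit
mem — σ1 onset /m/, coda /m/ ok → licit
bum.ka — σ1 onset /b/, coda /m/ ok; σ2 onset /k/, coda /∅/ ok → licit
Licit: rir, mur.sam, se, num, mem, bum.ka → 6.

6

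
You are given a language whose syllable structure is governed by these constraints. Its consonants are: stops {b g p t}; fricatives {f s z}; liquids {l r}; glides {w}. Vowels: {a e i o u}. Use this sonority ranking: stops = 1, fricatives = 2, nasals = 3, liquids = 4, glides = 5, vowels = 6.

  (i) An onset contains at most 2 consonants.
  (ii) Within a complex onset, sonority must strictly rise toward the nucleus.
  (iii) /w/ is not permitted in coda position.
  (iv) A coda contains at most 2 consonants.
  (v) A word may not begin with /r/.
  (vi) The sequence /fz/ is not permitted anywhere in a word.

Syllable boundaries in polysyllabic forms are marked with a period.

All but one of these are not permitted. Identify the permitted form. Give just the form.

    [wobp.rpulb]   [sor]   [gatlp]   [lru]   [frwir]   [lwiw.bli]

[wobp.rpulb] — violates constraint (ii): syllable 2 onset /rp/: /r/ (liquid, 4) → /p/ (stop, 1) does not rise → not permitted
[sor] — σ1 onset /s/, coda /r/ ok → permitted
[gatlp] — violates constraint (iv): syllable 1 coda /tlp/ has 3 consonants (> 2) → not permitted
[lru] — violates constraint (ii): syllable 1 onset /lr/: /l/ (liquid, 4) → /r/ (liquid, 4) does not rise → not permitted
[frwir] — violates constraint (i): syllable 1 onset /frw/ has 3 consonants (> 2) → not permitted
[lwiw.bli] — violates constraint (iii): syllable 1 coda contains /w/ → not permitted

[sor]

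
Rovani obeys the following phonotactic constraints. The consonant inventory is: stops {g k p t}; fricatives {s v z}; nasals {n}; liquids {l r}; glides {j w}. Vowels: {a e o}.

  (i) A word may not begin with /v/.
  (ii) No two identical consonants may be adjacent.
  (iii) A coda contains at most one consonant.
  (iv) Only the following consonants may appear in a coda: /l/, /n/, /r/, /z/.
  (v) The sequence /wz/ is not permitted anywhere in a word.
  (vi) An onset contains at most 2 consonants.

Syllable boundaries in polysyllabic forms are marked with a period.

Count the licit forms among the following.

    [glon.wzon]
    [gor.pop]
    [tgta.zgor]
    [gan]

1

[glon.wzon] — violates constraint (v): contains banned sequence /wz/ → illicit
[gor.pop] — violates constraint (iv): syllable 2 coda contains /p/, which is not a licensed coda consonant → illicit
[tgta.zgor] — violates constraint (vi): syllable 1 onset /tgt/ has 3 consonants (> 2) → illicit
[gan] — σ1 onset /g/, coda /n/ ok → licit
Licit: [gan] → 1.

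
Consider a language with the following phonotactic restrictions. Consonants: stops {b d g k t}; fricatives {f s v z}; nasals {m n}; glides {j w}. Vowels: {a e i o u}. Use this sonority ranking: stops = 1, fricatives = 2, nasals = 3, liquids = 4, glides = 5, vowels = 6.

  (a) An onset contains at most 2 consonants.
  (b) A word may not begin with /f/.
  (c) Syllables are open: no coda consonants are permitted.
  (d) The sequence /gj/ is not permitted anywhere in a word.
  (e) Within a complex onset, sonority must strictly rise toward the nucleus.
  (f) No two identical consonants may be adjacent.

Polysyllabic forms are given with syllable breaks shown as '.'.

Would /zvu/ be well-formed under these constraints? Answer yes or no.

no

/zvu/ — violates constraint (e): syllable 1 onset /zv/: /z/ (fricative, 2) → /v/ (fricative, 2) does not rise → ill-formed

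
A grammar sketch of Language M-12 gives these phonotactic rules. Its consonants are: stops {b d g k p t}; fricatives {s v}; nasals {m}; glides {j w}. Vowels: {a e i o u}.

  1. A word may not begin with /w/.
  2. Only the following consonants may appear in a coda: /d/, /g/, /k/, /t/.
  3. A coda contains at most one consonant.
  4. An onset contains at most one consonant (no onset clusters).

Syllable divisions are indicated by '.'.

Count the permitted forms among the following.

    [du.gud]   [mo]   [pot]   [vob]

3

[du.gud] — σ1 onset /d/, coda /∅/ ok; σ2 onset /g/, coda /d/ ok → permitted
[mo] — σ1 onset /m/, coda /∅/ ok → permitted
[pot] — σ1 onset /p/, coda /t/ ok → permitted
[vob] — violates constraint 2: syllable 1 coda contains /b/, which is not a licensed coda consonant → not permitted
Permitted: [du.gud], [mo], [pot] → 3.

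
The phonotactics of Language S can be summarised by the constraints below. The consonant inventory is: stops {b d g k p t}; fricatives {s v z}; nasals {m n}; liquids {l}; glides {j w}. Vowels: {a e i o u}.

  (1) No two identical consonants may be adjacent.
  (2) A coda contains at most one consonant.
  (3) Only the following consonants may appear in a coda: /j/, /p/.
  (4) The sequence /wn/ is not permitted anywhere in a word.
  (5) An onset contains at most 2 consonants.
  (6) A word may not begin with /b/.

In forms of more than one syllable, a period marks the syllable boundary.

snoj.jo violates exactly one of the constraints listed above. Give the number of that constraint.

snoj.jo: adjacent identical consonants /jj/.
This is a violation of constraint 1: "No two identical consonants may be adjacent."
The remaining constraints (2, 3, 4, 5, 6) are satisfied.

1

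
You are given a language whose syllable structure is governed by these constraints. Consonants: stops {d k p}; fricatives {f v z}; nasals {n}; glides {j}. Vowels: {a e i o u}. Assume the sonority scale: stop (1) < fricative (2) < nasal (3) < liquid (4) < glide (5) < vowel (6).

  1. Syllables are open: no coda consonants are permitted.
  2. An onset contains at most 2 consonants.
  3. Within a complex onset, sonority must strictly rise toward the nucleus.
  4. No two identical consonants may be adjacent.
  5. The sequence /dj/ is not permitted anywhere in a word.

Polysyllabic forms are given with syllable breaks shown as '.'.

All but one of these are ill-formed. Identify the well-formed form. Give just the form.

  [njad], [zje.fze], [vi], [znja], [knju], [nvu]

[vi]

[njad] — violates constraint 1: syllable 1 coda /d/ has 1 consonant (> 0) → ill-formed
[zje.fze] — violates constraint 3: syllable 2 onset /fz/: /f/ (fricative, 2) → /z/ (fricative, 2) does not rise → ill-formed
[vi] — σ1 onset /v/, coda /∅/ ok → well-formed
[znja] — violates constraint 2: syllable 1 onset /znj/ has 3 consonants (> 2) → ill-formed
[knju] — violates constraint 2: syllable 1 onset /knj/ has 3 consonants (> 2) → ill-formed
[nvu] — violates constraint 3: syllable 1 onset /nv/: /n/ (nasal, 3) → /v/ (fricative, 2) does not rise → ill-formed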